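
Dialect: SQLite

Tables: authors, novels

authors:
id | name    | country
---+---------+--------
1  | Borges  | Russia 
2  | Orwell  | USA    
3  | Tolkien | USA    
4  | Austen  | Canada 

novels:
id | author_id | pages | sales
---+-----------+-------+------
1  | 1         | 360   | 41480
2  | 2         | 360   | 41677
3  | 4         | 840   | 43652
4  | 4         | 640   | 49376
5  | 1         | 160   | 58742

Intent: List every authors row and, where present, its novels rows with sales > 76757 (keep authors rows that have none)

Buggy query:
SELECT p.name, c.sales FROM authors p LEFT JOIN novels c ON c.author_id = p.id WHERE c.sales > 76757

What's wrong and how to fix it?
Bug: Filtering c.sales in WHERE discards the NULL rows produced by LEFT JOIN, turning it into an inner join

Fix: Put 'c.sales > 76757' in the JOIN's ON clause instead of WHERE

Corrected query:
SELECT p.name, c.sales FROM authors p LEFT JOIN novels c ON c.author_id = p.id AND c.sales > 76757

Result:
name    | sales
--------+------
Borges  | NULL 
Orwell  | NULL 
Tolkien | NULL 
Austen  | NULL 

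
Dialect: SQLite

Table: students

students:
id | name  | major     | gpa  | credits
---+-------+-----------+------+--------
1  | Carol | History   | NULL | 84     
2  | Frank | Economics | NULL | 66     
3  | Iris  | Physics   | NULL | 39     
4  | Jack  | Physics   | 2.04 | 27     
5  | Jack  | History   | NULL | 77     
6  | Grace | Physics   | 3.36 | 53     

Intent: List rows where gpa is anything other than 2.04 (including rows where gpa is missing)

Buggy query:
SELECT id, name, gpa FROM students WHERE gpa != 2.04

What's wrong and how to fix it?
Bug: 'gpa != 2.04' is unknown when gpa is NULL, so NULL rows are silently excluded

Fix: Handle NULL separately with IS NULL alongside the inequality

Corrected query:
SELECT id, name, gpa FROM students WHERE gpa != 2.04 OR gpa IS NULL

Result:
id | name  | gpa 
---+-------+-----
1  | Carol | NULL
2  | Frank | NULL
3  | Iris  | NULL
5  | Jack  | NULL
6  | Grace | 3.36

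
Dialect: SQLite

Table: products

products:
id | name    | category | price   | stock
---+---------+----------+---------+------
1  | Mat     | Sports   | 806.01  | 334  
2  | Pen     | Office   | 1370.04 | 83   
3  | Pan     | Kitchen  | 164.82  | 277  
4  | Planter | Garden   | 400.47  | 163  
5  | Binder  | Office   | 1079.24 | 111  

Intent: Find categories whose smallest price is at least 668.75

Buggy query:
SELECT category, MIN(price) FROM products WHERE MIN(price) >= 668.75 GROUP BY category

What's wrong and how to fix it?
Bug: Aggregates like MIN are computed per group after WHERE runs

Fix: Use HAVING for the per-group MIN condition

Corrected query:
SELECT category, MIN(price) FROM products GROUP BY category HAVING MIN(price) >= 668.75

Result:
category | MIN(price)
---------+-----------
Office   | 1079.24   
Sports   | 806.01    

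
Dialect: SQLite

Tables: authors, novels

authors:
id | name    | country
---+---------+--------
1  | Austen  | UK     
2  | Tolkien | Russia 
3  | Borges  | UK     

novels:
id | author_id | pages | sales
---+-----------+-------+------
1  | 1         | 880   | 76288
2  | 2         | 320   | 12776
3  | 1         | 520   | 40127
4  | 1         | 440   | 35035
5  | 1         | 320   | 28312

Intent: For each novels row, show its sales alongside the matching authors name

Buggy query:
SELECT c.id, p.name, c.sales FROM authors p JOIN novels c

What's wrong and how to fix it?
Bug: Missing join condition: each novels row is matched to all authors rows instead of just its own

Fix: Add ON c.author_id = p.id to the JOIN

Corrected query:
SELECT c.id, p.name, c.sales FROM authors p JOIN novels c ON c.author_id = p.id

Result:
id | name    | sales
---+---------+------
1  | Austen  | 76288
2  | Tolkien | 12776
3  | Austen  | 40127
4  | Austen  | 35035
5  | Austen  | 28312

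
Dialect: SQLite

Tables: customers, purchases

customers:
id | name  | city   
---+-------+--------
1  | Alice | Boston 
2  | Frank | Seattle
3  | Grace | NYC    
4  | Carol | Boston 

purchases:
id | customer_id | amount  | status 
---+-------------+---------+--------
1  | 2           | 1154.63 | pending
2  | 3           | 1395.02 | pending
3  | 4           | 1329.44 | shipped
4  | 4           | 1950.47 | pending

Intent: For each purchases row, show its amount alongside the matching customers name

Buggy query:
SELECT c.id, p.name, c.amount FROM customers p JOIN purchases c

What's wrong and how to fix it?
Bug: JOIN with no ON clause produces a cartesian product; every purchases row pairs with every customers row

Fix: Add ON c.customer_id = p.id to the JOIN

Corrected query:
SELECT c.id, p.name, c.amount FROM customers p JOIN purchases c ON c.customer_id = p.id

Result:
id | name  | amount 
---+-------+--------
1  | Frank | 1154.63
2  | Grace | 1395.02
3  | Carol | 1329.44
4  | Carol | 1950.47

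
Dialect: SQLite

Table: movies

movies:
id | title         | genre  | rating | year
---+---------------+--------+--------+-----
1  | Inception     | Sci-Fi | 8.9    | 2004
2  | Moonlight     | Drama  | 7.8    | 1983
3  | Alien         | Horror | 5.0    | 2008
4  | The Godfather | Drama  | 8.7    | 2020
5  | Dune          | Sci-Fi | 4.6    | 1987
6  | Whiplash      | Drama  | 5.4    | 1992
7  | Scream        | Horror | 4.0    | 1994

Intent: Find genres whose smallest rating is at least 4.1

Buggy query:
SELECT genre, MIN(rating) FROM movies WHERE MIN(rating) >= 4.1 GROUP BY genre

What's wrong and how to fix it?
Bug: Aggregates like MIN are computed per group after WHERE runs

Fix: Replace WHERE with HAVING after the GROUP BY

Corrected query:
SELECT genre, MIN(rating) FROM movies GROUP BY genre HAVING MIN(rating) >= 4.1

Result:
genre  | MIN(rating)
-------+------------
Drama  | 5.4        
Sci-Fi | 4.6        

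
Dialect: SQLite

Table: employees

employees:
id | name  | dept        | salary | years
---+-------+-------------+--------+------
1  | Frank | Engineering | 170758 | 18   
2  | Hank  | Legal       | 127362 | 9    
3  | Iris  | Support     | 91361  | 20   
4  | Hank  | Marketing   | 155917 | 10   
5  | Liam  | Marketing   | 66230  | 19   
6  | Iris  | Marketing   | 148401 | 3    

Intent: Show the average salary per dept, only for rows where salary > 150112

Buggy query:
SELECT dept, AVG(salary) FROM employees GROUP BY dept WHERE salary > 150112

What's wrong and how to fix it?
Bug: Row-level WHERE must come before GROUP BY in the clause order

Fix: Move the WHERE clause before GROUP BY

Corrected query:
SELECT dept, AVG(salary) FROM employees WHERE salary > 150112 GROUP BY dept

Result:
dept        | AVG(salary)
------------+------------
Engineering | 170758     
Marketing   | 155917     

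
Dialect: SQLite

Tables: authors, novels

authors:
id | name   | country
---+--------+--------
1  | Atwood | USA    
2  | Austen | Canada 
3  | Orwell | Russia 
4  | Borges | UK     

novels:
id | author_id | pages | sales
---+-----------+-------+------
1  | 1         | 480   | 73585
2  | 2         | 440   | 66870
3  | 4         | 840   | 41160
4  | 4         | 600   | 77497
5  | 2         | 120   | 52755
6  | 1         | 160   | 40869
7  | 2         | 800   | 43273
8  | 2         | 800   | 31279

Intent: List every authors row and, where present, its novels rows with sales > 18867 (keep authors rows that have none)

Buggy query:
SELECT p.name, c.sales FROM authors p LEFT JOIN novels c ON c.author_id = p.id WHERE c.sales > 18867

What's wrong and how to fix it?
Bug: A WHERE condition on the right-hand table after LEFT JOIN drops unmatched parents

Fix: Move the right-table condition into the ON clause so unmatched parents are kept

Corrected query:
SELECT p.name, c.sales FROM authors p LEFT JOIN novels c ON c.author_id = p.id AND c.sales > 18867

Result:
name   | sales
-------+------
Atwood | 40869
Atwood | 73585
Austen | 31279
Austen | 43273
Austen | 52755
Austen | 66870
Orwell | NULL 
Borges | 41160
Borges | 77497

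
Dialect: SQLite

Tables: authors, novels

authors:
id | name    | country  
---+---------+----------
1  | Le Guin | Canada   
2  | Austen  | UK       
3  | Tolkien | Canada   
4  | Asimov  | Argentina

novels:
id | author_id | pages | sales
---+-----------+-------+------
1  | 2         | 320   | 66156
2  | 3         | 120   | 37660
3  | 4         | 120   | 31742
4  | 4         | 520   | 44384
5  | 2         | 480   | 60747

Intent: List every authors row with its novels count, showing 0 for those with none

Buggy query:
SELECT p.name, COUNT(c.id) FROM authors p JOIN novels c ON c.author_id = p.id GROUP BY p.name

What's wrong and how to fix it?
Bug: INNER JOIN drops authors rows that have no matching novels rows

Fix: Use LEFT JOIN so parents without children still appear (COUNT(c.id) gives 0)

Corrected query:
SELECT p.name, COUNT(c.id) FROM authors p LEFT JOIN novels c ON c.author_id = p.id GROUP BY p.name

Result:
name    | COUNT(c.id)
--------+------------
Asimov  | 2          
Austen  | 2          
Le Guin | 0          
Tolkien | 1          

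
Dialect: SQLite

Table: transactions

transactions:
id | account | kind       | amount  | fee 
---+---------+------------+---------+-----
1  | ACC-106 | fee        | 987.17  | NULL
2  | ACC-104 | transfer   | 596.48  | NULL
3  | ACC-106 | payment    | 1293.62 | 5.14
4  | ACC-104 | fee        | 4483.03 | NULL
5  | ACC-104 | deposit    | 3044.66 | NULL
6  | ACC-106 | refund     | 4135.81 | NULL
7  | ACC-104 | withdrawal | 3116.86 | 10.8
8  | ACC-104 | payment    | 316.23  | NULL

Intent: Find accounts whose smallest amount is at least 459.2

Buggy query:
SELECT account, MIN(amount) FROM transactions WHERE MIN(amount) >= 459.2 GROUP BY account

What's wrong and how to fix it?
Bug: MIN() in WHERE is a misuse of aggregate

Fix: Replace WHERE with HAVING after the GROUP BY

Corrected query:
SELECT account, MIN(amount) FROM transactions GROUP BY account HAVING MIN(amount) >= 459.2

Result:
account | MIN(amount)
--------+------------
ACC-106 | 987.17     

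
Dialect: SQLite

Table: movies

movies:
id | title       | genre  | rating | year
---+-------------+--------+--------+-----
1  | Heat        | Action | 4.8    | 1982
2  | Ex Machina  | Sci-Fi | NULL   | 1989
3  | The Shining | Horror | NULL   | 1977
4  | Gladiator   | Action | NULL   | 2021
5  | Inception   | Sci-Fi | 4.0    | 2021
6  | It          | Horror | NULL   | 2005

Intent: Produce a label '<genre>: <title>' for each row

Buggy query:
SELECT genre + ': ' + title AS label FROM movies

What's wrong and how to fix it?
Bug: SQLite uses || for string concatenation; + coerces text to numbers (yielding 0)

Fix: Use the || operator for string concatenation

Corrected query:
SELECT genre || ': ' || title AS label FROM movies

Result:
label              
-------------------
Action: Heat       
Sci-Fi: Ex Machina 
Horror: The Shining
Action: Gladiator  
Sci-Fi: Inception  
Horror: It         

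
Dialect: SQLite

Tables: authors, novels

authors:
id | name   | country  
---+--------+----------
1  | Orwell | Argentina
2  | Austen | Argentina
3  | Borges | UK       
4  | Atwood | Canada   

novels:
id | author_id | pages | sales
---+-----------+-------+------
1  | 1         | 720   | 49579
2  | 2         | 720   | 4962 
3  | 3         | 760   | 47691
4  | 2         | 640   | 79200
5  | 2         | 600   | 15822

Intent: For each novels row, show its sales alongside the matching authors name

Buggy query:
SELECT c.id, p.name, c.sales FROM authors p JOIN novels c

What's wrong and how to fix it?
Bug: JOIN with no ON clause produces a cartesian product; every novels row pairs with every authors row

Fix: Add ON c.author_id = p.id to the JOIN

Corrected query:
SELECT c.id, p.name, c.sales FROM authors p JOIN novels c ON c.author_id = p.id

Result:
id | name   | sales
---+--------+------
1  | Orwell | 49579
2  | Austen | 4962 
3  | Borges | 47691
4  | Austen | 79200
5  | Austen | 15822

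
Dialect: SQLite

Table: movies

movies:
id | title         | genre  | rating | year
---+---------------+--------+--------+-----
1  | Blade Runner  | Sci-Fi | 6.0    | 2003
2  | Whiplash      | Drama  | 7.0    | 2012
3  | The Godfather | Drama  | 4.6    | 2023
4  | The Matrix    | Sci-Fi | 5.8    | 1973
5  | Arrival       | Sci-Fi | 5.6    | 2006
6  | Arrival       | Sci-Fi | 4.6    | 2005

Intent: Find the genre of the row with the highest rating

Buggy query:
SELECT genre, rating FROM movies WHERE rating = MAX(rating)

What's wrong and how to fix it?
Bug: MAX(rating) is an aggregate and cannot be used directly in WHERE

Fix: Wrap MAX in a scalar subquery so WHERE compares against a single value

Corrected query:
SELECT genre, rating FROM movies WHERE rating = (SELECT MAX(rating) FROM movies)

Result:
genre | rating
------+-------
Drama | 7     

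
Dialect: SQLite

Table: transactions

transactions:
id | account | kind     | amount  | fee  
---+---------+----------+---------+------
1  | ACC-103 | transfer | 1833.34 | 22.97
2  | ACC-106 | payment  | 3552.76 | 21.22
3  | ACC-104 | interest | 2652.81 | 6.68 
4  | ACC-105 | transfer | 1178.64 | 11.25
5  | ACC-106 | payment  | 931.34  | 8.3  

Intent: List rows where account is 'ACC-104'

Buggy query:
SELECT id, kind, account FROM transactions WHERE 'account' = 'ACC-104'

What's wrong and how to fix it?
Bug: 'account' in single quotes is a string literal, not the column; the comparison is literal-vs-literal and never true

Fix: Remove the quotes around the column name (or use double quotes for an identifier)

Corrected query:
SELECT id, kind, account FROM transactions WHERE account = 'ACC-104'

Result:
id | kind     | account
---+----------+--------
3  | interest | ACC-104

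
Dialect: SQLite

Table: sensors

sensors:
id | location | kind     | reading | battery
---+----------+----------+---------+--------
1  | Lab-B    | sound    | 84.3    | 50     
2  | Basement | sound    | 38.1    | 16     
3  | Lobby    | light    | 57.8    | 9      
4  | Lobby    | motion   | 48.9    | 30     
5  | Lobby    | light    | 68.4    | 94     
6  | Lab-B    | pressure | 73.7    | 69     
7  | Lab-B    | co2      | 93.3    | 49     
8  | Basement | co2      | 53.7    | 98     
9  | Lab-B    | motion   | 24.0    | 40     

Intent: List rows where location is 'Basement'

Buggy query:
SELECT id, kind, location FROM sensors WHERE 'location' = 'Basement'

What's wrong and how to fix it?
Bug: 'location' in single quotes is a string literal, not the column; the comparison is literal-vs-literal and never true

Fix: Remove the quotes around the column name (or use double quotes for an identifier)

Corrected query:
SELECT id, kind, location FROM sensors WHERE location = 'Basement'

Result:
id | kind  | location
---+-------+---------
2  | sound | Basement
8  | co2   | Basement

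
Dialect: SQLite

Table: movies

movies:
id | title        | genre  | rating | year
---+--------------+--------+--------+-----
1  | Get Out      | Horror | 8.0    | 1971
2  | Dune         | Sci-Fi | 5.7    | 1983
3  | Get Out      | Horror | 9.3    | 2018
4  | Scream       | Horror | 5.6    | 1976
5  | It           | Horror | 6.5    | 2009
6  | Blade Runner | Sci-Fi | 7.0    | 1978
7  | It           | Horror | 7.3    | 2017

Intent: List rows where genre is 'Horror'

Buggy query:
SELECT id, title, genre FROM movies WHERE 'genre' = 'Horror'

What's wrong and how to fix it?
Bug: Single quotes denote string literals in SQL; the column name is being compared as a constant string

Fix: Reference the column as genre without single quotes

Corrected query:
SELECT id, title, genre FROM movies WHERE genre = 'Horror'

Result:
id | title   | genre 
---+---------+-------
1  | Get Out | Horror
3  | Get Out | Horror
4  | Scream  | Horror
5  | It      | Horror
7  | It      | Horror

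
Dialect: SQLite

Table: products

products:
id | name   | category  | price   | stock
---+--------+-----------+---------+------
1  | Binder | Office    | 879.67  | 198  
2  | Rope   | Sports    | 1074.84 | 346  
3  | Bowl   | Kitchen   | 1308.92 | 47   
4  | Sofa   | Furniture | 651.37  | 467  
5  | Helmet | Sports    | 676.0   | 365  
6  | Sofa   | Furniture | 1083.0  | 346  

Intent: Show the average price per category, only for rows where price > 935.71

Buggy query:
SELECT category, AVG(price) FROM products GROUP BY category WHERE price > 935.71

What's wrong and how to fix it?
Bug: Row-level WHERE must come before GROUP BY in the clause order

Fix: Move the WHERE clause before GROUP BY

Corrected query:
SELECT category, AVG(price) FROM products WHERE price > 935.71 GROUP BY category

Result:
category  | AVG(price)
----------+-----------
Furniture | 1083      
Kitchen   | 1308.92   
Sports    | 1074.84   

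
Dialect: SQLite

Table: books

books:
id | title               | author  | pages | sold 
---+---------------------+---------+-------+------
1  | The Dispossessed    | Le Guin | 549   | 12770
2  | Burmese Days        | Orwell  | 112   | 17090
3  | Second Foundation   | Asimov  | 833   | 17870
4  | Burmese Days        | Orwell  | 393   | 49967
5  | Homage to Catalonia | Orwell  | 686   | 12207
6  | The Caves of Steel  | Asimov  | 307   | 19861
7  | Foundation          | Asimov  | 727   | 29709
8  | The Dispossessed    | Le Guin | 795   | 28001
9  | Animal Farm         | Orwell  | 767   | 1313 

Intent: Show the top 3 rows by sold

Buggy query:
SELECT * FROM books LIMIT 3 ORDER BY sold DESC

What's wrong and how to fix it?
Bug: ORDER BY cannot follow LIMIT; LIMIT is the final clause

Fix: Sort with ORDER BY, then apply LIMIT

Corrected query:
SELECT * FROM books ORDER BY sold DESC LIMIT 3

Result:
id | title            | author  | pages | sold 
---+------------------+---------+-------+------
4  | Burmese Days     | Orwell  | 393   | 49967
7  | Foundation       | Asimov  | 727   | 29709
8  | The Dispossessed | Le Guin | 795   | 28001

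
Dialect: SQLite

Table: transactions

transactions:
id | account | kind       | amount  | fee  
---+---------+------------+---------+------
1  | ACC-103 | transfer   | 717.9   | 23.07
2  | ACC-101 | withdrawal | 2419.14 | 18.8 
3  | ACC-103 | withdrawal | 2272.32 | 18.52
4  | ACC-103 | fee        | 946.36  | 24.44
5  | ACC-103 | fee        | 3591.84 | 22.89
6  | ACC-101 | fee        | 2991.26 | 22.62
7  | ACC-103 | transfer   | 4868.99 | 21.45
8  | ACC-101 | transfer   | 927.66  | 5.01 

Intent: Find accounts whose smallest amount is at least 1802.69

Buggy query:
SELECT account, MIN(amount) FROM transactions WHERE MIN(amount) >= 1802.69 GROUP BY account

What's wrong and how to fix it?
Bug: Aggregates like MIN are computed per group after WHERE runs

Fix: Use HAVING for the per-group MIN condition

Corrected query:
SELECT account, MIN(amount) FROM transactions GROUP BY account HAVING MIN(amount) >= 1802.69

Result:
(no rows)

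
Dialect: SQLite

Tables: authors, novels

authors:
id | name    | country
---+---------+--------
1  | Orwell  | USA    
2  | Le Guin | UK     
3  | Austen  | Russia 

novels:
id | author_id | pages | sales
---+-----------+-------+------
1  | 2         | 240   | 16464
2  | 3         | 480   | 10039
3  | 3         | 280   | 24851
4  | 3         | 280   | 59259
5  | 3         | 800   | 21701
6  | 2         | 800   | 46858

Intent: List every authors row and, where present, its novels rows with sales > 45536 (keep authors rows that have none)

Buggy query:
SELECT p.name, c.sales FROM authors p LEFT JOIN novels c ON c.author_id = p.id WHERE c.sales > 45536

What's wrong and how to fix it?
Bug: Filtering c.sales in WHERE discards the NULL rows produced by LEFT JOIN, turning it into an inner join

Fix: Put 'c.sales > 45536' in the JOIN's ON clause instead of WHERE

Corrected query:
SELECT p.name, c.sales FROM authors p LEFT JOIN novels c ON c.author_id = p.id AND c.sales > 45536

Result:
name    | sales
--------+------
Orwell  | NULL 
Le Guin | 46858
Austen  | 59259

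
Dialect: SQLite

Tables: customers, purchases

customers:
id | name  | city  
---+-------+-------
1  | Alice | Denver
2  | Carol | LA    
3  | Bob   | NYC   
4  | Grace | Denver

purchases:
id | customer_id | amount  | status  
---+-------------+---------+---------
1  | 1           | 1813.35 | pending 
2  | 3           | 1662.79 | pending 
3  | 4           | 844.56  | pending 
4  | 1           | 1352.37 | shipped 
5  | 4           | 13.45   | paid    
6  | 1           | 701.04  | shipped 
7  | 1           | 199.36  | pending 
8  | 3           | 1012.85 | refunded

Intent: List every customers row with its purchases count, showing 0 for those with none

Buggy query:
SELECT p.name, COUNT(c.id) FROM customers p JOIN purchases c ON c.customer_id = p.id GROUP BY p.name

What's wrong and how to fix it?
Bug: An inner join excludes parents with zero children

Fix: Use LEFT JOIN so parents without children still appear (COUNT(c.id) gives 0)

Corrected query:
SELECT p.name, COUNT(c.id) FROM customers p LEFT JOIN purchases c ON c.customer_id = p.id GROUP BY p.name

Result:
name  | COUNT(c.id)
------+------------
Alice | 4          
Bob   | 2          
Carol | 0          
Grace | 2          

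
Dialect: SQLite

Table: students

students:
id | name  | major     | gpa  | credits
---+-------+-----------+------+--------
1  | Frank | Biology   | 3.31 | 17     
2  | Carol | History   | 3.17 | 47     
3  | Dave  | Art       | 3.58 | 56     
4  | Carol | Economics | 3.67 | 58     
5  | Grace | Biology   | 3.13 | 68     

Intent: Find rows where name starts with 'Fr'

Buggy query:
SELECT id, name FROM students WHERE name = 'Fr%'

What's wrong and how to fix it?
Bug: Wildcards only work with LIKE; '=' treats '%' as a literal character

Fix: Use LIKE for wildcard pattern matching

Corrected query:
SELECT id, name FROM students WHERE name LIKE 'Fr%'

Result:
id | name 
---+------
1  | Frank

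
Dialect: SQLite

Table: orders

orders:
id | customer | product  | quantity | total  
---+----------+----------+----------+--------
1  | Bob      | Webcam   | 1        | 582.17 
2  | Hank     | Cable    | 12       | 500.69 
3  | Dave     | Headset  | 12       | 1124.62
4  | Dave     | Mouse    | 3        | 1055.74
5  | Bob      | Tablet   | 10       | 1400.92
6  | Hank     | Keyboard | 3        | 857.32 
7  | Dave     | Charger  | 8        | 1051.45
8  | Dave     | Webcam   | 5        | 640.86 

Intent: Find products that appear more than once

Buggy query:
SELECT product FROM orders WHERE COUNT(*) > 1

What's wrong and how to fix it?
Bug: WHERE can't reference COUNT(*); aggregates are computed after WHERE

Fix: Group first, then use HAVING for the count condition

Corrected query:
SELECT product FROM orders GROUP BY product HAVING COUNT(*) > 1

Result:
product
-------
Webcam 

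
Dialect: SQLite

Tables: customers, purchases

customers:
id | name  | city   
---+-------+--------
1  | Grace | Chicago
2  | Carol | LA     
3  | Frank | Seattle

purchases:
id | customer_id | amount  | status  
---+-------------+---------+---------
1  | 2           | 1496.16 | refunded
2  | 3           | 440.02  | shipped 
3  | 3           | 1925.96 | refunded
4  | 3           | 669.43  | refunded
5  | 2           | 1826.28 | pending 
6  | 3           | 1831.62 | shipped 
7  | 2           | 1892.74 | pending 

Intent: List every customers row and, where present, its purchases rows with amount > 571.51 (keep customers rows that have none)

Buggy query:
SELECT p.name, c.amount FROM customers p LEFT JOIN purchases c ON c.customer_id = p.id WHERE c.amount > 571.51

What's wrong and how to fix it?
Bug: Filtering c.amount in WHERE discards the NULL rows produced by LEFT JOIN, turning it into an inner join

Fix: Put 'c.amount > 571.51' in the JOIN's ON clause instead of WHERE

Corrected query:
SELECT p.name, c.amount FROM customers p LEFT JOIN purchases c ON c.customer_id = p.id AND c.amount > 571.51

Result:
name  | amount 
------+--------
Grace | NULL   
Carol | 1496.16
Carol | 1826.28
Carol | 1892.74
Frank | 669.43 
Frank | 1831.62
Frank | 1925.96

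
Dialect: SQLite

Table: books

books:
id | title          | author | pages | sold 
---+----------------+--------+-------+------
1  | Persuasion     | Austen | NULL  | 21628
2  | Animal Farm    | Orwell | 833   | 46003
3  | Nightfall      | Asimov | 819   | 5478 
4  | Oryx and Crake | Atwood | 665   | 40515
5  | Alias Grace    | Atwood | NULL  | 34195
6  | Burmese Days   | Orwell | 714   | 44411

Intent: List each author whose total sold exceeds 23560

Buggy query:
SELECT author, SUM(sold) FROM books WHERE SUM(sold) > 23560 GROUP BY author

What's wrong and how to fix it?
Bug: Aggregate functions cannot appear in a WHERE clause

Fix: Use HAVING (which filters groups after aggregation) instead of WHERE

Corrected query:
SELECT author, SUM(sold) FROM books GROUP BY author HAVING SUM(sold) > 23560

Result:
author | SUM(sold)
-------+----------
Atwood | 74710    
Orwell | 90414    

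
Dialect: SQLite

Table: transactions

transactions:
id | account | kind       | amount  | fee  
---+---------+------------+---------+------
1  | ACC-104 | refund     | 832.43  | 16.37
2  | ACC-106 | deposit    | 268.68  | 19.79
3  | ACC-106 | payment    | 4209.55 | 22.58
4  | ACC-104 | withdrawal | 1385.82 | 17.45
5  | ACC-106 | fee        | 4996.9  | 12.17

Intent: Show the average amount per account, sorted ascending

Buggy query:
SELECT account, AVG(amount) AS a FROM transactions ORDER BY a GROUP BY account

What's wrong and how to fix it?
Bug: ORDER BY appears before GROUP BY; SQL clause order requires GROUP BY first

Fix: Reorder: SELECT … FROM … GROUP BY … ORDER BY …

Corrected query:
SELECT account, AVG(amount) AS a FROM transactions GROUP BY account ORDER BY a

Result:
account | a          
--------+------------
ACC-104 | 1109.125   
ACC-106 | 3158.376667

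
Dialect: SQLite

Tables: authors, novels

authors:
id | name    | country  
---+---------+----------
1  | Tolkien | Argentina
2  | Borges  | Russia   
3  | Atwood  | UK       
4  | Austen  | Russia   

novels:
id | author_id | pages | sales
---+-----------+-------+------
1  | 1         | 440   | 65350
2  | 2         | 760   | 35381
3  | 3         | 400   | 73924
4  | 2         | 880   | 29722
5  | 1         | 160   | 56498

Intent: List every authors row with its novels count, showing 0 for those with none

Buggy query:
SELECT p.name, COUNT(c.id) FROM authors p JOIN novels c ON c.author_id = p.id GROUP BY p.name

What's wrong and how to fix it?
Bug: An inner join excludes parents with zero children

Fix: Switch to LEFT JOIN to retain unmatched parent rows

Corrected query:
SELECT p.name, COUNT(c.id) FROM authors p LEFT JOIN novels c ON c.author_id = p.id GROUP BY p.name

Result:
name    | COUNT(c.id)
--------+------------
Atwood  | 1          
Austen  | 0          
Borges  | 2          
Tolkien | 2          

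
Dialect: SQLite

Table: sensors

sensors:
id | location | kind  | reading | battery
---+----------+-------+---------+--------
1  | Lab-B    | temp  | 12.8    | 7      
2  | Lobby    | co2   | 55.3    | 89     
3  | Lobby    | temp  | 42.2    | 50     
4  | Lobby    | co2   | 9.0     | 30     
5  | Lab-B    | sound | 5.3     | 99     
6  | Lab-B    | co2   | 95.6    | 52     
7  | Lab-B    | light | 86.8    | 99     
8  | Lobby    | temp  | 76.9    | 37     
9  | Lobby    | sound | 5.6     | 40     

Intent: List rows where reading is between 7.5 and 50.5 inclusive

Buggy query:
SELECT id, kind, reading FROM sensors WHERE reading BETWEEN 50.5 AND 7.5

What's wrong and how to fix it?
Bug: BETWEEN expects the lower bound first; with 50.5 AND 7.5 the range is empty

Fix: Write BETWEEN 7.5 AND 50.5

Corrected query:
SELECT id, kind, reading FROM sensors WHERE reading BETWEEN 7.5 AND 50.5

Result:
id | kind | reading
---+------+--------
1  | temp | 12.8   
3  | temp | 42.2   
4  | co2  | 9      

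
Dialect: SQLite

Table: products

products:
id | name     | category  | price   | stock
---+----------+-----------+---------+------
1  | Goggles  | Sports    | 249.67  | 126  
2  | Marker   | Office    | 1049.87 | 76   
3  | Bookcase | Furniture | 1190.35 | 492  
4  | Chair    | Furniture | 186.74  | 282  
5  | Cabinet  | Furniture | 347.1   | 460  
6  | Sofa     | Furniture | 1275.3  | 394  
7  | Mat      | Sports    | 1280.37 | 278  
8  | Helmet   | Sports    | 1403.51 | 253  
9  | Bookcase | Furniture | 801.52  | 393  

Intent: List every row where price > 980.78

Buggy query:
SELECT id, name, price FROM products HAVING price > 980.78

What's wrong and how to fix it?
Bug: HAVING filters the output of aggregation, but this query has no GROUP BY and no aggregate functions, so SQLite rejects it (HAVING clause on a non-aggregate query); the condition here is per row

Fix: Use WHERE for row-level filtering

Corrected query:
SELECT id, name, price FROM products WHERE price > 980.78

Result:
id | name     | price  
---+----------+--------
2  | Marker   | 1049.87
3  | Bookcase | 1190.35
6  | Sofa     | 1275.3 
7  | Mat      | 1280.37
8  | Helmet   | 1403.51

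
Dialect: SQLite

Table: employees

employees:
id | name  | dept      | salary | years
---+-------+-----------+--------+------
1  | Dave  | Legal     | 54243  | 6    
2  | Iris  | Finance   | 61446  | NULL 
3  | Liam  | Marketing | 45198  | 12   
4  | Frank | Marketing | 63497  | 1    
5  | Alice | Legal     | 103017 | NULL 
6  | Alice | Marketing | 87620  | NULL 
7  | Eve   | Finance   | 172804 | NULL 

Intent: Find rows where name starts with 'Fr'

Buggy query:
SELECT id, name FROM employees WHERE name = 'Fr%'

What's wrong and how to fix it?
Bug: '=' compares the literal string including the % character; pattern matching needs LIKE

Fix: Use LIKE for wildcard pattern matching

Corrected query:
SELECT id, name FROM employees WHERE name LIKE 'Fr%'

Result:
id | name 
---+------
4  | Frank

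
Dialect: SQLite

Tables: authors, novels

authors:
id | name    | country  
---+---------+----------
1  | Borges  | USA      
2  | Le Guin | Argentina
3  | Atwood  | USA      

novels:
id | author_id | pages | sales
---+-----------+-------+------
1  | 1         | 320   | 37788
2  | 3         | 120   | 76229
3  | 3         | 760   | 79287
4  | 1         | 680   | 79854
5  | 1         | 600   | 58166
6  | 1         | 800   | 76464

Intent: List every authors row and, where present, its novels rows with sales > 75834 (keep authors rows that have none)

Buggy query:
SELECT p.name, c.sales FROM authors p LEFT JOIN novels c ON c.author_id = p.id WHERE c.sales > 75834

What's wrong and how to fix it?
Bug: Filtering c.sales in WHERE discards the NULL rows produced by LEFT JOIN, turning it into an inner join

Fix: Move the right-table condition into the ON clause so unmatched parents are kept

Corrected query:
SELECT p.name, c.sales FROM authors p LEFT JOIN novels c ON c.author_id = p.id AND c.sales > 75834

Result:
name    | sales
--------+------
Borges  | 76464
Borges  | 79854
Le Guin | NULL 
Atwood  | 76229
Atwood  | 79287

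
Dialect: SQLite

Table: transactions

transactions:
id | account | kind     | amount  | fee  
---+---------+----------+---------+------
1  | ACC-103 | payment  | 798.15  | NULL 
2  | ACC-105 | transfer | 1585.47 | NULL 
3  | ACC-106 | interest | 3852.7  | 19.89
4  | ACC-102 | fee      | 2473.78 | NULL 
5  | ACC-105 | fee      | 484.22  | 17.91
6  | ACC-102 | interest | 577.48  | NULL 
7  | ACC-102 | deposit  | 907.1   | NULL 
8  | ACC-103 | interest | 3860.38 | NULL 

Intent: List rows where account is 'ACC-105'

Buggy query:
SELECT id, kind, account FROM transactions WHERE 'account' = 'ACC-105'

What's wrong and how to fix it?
Bug: 'account' in single quotes is a string literal, not the column; the comparison is literal-vs-literal and never true

Fix: Remove the quotes around the column name (or use double quotes for an identifier)

Corrected query:
SELECT id, kind, account FROM transactions WHERE account = 'ACC-105'

Result:
id | kind     | account
---+----------+--------
2  | transfer | ACC-105
5  | fee      | ACC-105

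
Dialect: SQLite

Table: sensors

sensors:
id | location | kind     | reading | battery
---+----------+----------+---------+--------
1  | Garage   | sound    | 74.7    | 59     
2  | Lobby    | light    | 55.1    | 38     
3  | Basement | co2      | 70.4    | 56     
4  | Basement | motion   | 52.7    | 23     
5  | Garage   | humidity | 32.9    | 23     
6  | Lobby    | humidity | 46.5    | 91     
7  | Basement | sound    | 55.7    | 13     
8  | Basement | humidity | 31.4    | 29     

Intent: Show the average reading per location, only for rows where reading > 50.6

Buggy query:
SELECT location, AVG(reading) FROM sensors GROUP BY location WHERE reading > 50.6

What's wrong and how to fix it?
Bug: WHERE cannot follow GROUP BY

Fix: Place WHERE between FROM and GROUP BY

Corrected query:
SELECT location, AVG(reading) FROM sensors WHERE reading > 50.6 GROUP BY location

Result:
location | AVG(reading)
---------+-------------
Basement | 59.6        
Garage   | 74.7        
Lobby    | 55.1        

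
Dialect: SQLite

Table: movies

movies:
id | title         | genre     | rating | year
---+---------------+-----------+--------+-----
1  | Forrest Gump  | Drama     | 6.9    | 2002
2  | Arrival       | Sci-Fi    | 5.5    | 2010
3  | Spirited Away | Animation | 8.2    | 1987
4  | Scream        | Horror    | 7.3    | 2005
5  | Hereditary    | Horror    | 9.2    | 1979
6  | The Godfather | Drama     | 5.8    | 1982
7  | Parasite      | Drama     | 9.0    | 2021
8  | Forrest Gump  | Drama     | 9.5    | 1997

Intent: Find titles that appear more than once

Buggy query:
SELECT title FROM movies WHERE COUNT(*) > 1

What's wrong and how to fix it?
Bug: WHERE can't reference COUNT(*); aggregates are computed after WHERE

Fix: Group first, then use HAVING for the count condition

Corrected query:
SELECT title FROM movies GROUP BY title HAVING COUNT(*) > 1

Result:
title       
------------
Forrest Gump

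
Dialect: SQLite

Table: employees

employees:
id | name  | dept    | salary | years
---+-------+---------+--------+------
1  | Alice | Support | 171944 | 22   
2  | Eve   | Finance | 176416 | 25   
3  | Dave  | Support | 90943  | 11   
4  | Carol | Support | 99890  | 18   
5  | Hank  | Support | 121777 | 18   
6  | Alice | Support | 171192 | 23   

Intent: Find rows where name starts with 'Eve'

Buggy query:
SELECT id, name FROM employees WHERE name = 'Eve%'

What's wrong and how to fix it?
Bug: '=' compares the literal string including the % character; pattern matching needs LIKE

Fix: Replace '=' with LIKE so 'Eve%' is treated as a pattern

Corrected query:
SELECT id, name FROM employees WHERE name LIKE 'Eve%'

Result:
id | name
---+-----
2  | Eve 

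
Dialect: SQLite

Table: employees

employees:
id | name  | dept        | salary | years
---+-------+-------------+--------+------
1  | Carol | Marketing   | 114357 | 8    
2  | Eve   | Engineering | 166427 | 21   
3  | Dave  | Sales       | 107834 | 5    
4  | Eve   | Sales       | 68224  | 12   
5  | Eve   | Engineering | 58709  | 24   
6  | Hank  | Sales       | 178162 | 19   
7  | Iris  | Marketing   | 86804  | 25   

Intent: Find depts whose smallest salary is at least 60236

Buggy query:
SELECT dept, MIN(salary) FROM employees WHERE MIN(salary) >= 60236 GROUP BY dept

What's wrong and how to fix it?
Bug: Aggregates like MIN are computed per group after WHERE runs

Fix: Replace WHERE with HAVING after the GROUP BY

Corrected query:
SELECT dept, MIN(salary) FROM employees GROUP BY dept HAVING MIN(salary) >= 60236

Result:
dept      | MIN(salary)
----------+------------
Marketing | 86804      
Sales     | 68224      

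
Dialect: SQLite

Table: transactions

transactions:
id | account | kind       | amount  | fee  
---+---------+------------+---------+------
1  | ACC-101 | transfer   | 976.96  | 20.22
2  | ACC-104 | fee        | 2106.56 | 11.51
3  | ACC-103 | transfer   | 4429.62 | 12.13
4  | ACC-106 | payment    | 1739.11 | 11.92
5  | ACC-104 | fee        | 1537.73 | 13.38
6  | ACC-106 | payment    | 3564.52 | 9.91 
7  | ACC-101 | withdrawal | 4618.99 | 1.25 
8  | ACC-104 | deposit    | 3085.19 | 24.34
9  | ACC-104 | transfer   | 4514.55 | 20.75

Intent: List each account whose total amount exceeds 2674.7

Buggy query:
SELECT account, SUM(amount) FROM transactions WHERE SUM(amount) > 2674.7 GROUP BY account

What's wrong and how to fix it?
Bug: Aggregate functions cannot appear in a WHERE clause

Fix: Use HAVING (which filters groups after aggregation) instead of WHERE

Corrected query:
SELECT account, SUM(amount) FROM transactions GROUP BY account HAVING SUM(amount) > 2674.7

Result:
account | SUM(amount)
--------+------------
ACC-101 | 5595.95    
ACC-103 | 4429.62    
ACC-104 | 11244.03   
ACC-106 | 5303.63    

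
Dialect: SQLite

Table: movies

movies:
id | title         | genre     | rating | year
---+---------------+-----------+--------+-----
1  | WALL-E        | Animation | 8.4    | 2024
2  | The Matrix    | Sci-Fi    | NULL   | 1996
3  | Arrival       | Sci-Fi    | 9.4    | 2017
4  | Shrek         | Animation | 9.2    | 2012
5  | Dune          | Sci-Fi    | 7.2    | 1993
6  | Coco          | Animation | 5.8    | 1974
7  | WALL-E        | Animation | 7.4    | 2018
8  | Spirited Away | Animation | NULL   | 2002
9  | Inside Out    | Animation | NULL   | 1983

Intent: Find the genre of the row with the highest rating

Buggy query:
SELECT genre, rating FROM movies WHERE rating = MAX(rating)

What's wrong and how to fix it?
Bug: MAX(rating) is an aggregate and cannot be used directly in WHERE

Fix: Use a subquery: WHERE rating = (SELECT MAX(rating) FROM movies)

Corrected query:
SELECT genre, rating FROM movies WHERE rating = (SELECT MAX(rating) FROM movies)

Result:
genre  | rating
-------+-------
Sci-Fi | 9.4   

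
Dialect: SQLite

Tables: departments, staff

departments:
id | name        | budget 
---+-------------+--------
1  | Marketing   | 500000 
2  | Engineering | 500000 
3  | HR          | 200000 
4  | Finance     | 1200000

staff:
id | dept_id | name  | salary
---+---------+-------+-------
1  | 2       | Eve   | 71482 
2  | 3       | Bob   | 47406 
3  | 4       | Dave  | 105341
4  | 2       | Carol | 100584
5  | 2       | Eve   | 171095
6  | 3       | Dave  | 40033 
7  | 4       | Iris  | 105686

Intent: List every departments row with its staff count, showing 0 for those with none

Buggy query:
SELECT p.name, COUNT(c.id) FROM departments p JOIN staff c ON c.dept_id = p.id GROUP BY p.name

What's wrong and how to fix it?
Bug: An inner join excludes parents with zero children

Fix: Use LEFT JOIN so parents without children still appear (COUNT(c.id) gives 0)

Corrected query:
SELECT p.name, COUNT(c.id) FROM departments p LEFT JOIN staff c ON c.dept_id = p.id GROUP BY p.name

Result:
name        | COUNT(c.id)
------------+------------
Engineering | 3          
Finance     | 2          
HR          | 2          
Marketing   | 0          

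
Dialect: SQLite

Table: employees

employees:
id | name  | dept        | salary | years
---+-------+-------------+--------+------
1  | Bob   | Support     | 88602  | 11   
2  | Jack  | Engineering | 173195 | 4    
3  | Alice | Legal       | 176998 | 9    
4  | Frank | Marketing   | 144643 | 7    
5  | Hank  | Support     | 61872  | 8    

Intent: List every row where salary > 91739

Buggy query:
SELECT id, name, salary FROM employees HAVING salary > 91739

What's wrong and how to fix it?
Bug: This is a non-aggregate query (no GROUP BY, no aggregates), so in SQLite the HAVING clause is invalid here; a row-level condition belongs in WHERE

Fix: Use WHERE for row-level filtering

Corrected query:
SELECT id, name, salary FROM employees WHERE salary > 91739

Result:
id | name  | salary
---+-------+-------
2  | Jack  | 173195
3  | Alice | 176998
4  | Frank | 144643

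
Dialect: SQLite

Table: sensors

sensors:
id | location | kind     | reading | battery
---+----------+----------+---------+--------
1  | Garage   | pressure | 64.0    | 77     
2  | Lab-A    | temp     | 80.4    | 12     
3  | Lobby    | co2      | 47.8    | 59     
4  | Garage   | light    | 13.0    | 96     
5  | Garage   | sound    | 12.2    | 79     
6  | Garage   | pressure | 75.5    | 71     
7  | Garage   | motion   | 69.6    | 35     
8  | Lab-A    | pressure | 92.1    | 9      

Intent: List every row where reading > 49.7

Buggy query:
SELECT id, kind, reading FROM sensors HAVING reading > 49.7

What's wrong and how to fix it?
Bug: This is a non-aggregate query (no GROUP BY, no aggregates), so in SQLite the HAVING clause is invalid here; a row-level condition belongs in WHERE

Fix: Replace HAVING with WHERE since the condition applies to individual rows

Corrected query:
SELECT id, kind, reading FROM sensors WHERE reading > 49.7

Result:
id | kind     | reading
---+----------+--------
1  | pressure | 64     
2  | temp     | 80.4   
6  | pressure | 75.5   
7  | motion   | 69.6   
8  | pressure | 92.1   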